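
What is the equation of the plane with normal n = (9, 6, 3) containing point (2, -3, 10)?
d = n·P = (9)(2) + (6)(-3) + (3)(10) = 30
Plane: 9x + 6y + 3z = 30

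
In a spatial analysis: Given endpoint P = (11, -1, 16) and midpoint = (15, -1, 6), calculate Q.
Q = (2×15 - 11, 2×(-1) - (-1), 2×6 - 16) = (19, -1, -4)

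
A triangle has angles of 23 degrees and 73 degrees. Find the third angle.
Sum of angles in a triangle = 180 degrees
Third angle = 180 - 23 - 73
Third angle = 84 degrees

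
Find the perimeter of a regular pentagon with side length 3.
Perimeter = number of sides * side length
Perimeter = 5 * 3
Perimeter = 15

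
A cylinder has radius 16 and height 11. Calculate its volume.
Volume = pi * r² * h
Volume = pi * 16² * 11
Volume = pi * 256 * 11
Volume = pi * 2816
Volume = 8846.72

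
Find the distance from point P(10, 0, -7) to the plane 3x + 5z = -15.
d = |3(10) + 0(0) + 5(-7) - (-15)| / √(3² + 0² + 5²) = 10/√34 = 1.715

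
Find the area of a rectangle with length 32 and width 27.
Area = length * width
Area = 32 * 27
Area = 864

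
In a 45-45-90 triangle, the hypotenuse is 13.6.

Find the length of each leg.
In a 45-45-90 triangle, hypotenuse = leg·√2  →  leg = hypotenuse/√2
leg = 13.6/√2 = 9.617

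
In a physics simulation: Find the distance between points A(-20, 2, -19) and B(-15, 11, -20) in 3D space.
d = √[(5)² + (9)² + (-1)²] = √107 = 10.34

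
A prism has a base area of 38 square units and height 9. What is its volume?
Volume = base area * height
Volume = 38 * 9
Volume = 342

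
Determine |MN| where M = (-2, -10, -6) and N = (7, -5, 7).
d = √[(9)² + (5)² + (13)²] = √275 = 16.58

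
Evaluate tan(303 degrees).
tan(303 degrees) = -1.5399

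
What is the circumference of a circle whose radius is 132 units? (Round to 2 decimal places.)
Circumference = 2 * pi * r
Circumference = 2 * pi * 132
Circumference = 829.38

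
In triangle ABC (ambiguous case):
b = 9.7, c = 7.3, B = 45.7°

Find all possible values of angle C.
sin(C)/c = sin(B)/b  →  sin(C) = c·sin(B)/b = 7.3·sin(45.7°)/9.7 = 0.538614
C₁ = arcsin(0.538614) = 32.59°,  C₂ = 180° - C₁ = 147.41°
Check C₂: A = 180° - 45.7° - 147.41° = -13.11° ≤ 0, rejected
C = 32.59° (one solution)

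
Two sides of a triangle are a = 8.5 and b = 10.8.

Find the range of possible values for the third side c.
By the triangle inequality: |a - b| < c < a + b
|8.5 - 10.8| < c < 8.5 + 10.8
2.3 < c < 19.3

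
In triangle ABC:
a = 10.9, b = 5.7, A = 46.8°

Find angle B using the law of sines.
sin(B)/b = sin(A)/a
sin(B) = b·sin(A)/a = 5.7·sin(46.8°)/10.9 = 0.381204
B = arcsin(0.381204) = 22.41°  (b ≤ a, so B ≤ A and the acute solution is unique)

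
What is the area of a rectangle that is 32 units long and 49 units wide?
Area = length * width
Area = 32 * 49
Area = 1568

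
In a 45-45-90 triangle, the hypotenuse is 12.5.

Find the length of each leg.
In a 45-45-90 triangle, hypotenuse = leg·√2  →  leg = hypotenuse/√2
leg = 12.5/√2 = 8.839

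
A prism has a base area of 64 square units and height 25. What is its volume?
Volume = base area * height
Volume = 64 * 25
Volume = 1600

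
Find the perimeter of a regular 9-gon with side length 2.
Perimeter = number of sides * side length
Perimeter = 9 * 2
Perimeter = 18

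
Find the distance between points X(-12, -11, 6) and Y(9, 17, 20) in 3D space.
d = √[(21)² + (28)² + (14)²] = √1421 = 37.7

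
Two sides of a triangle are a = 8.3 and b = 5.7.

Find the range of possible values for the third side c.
By the triangle inequality: |a - b| < c < a + b
|8.3 - 5.7| < c < 8.3 + 5.7
2.6 < c < 14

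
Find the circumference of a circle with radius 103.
Circumference = 2 * pi * r
Circumference = 2 * pi * 103
Circumference = 647.17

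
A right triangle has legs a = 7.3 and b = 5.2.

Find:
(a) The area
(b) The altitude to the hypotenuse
(a) Area = ½ab = ½·7.3·5.2 = 18.98
(b) Hypotenuse c = √(7.3² + 5.2²) = √80.33 = 8.9627
    Area = ½·c·h_c  →  h_c = 2·Area/c = 2·18.98/8.9627 = 4.235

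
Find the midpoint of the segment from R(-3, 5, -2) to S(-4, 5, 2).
Midpoint = ((-3-4)/2, (5+5)/2, (-2+2)/2) = (-3.5, 5, 0)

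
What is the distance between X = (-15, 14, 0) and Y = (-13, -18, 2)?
d = √[(2)² + (-32)² + (2)²] = √1032 = 32.12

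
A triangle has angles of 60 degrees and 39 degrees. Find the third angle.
Sum of angles in a triangle = 180 degrees
Third angle = 180 - 60 - 39
Third angle = 81 degrees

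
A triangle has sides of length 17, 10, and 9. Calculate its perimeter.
Perimeter = sum of all sides
Perimeter = 17 + 10 + 9
Perimeter = 36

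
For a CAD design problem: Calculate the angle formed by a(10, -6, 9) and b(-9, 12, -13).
a·b = -279, |a|² = 217, |b|² = 394
cos θ = -279/√85498 ≈ -0.9542
θ ≈ 162.6°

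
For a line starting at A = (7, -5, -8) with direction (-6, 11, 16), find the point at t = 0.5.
P(0.5) = (7 + (-6)(0.5), -5 + 11(0.5), -8 + 16(0.5)) = (4, 0.5, 0)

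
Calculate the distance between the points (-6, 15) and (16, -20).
Using the distance formula: d = sqrt((x₂-x₁)² + (y₂-y₁)²)
dx = 16 - (-6) = 22
dy = (-20) - 15 = -35
d = sqrt(22² + (-35)²) = sqrt(484 + 1225) = sqrt(1709) = 41.34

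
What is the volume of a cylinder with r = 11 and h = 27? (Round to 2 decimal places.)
Volume = pi * r² * h
Volume = pi * 11² * 27
Volume = pi * 121 * 27
Volume = pi * 3267
Volume = 10263.58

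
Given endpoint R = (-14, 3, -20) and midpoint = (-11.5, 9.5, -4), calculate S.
S = (2×(-11.5) - (-14), 2×9.5 - 3, 2×(-4) - (-20)) = (-9, 16, 12)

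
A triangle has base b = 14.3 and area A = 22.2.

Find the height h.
A = ½bh  →  h = 2A/b
h = 2·22.2/14.3 = 3.105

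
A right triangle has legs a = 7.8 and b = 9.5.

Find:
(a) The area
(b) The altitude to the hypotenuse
(a) Area = ½ab = ½·7.8·9.5 = 37.05
(b) Hypotenuse c = √(7.8² + 9.5²) = √151.09 = 12.2919
    Area = ½·c·h_c  →  h_c = 2·Area/c = 2·37.05/12.2919 = 6.028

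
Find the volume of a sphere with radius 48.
Volume = (4/3) * pi * r³
Volume = (4/3) * pi * 48³
Volume = (4/3) * pi * 110592
Volume = 463246.69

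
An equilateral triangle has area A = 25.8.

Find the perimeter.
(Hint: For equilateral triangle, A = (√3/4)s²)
A = (√3/4)s²  →  s² = 4A/√3 = 4·25.8/√3 = 59.5825
s = 7.71897
Perimeter = 3s = 23.16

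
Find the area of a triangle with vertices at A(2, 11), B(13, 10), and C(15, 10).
Using the coordinate formula: Area = (1/2)|x₁(y₂-y₃) + x₂(y₃-y₁) + x₃(y₁-y₂)|
Area = (1/2)|2(10-10) + 13(10-11) + 15(11-10)|
Area = (1/2)|2*0 + 13*(-1) + 15*1|
Area = (1/2)|0 + (-13) + 15|
Area = (1/2)*2 = 1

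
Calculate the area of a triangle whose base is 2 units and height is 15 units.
Area = (1/2) * base * height
Area = (1/2) * 2 * 15
Area = 15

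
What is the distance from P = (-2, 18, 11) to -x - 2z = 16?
d = |(-1)(-2) + 0(18) + (-2)(11) - (16)| / √((-1)² + 0² + (-2)²) = 36/√5 = 16.1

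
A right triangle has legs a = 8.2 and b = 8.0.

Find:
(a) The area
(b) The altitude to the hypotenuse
(a) Area = ½ab = ½·8.2·8.0 = 32.8
(b) Hypotenuse c = √(8.2² + 8.0²) = √131.24 = 11.456
    Area = ½·c·h_c  →  h_c = 2·Area/c = 2·32.8/11.456 = 5.726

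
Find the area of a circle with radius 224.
Area = pi * r²
Area = pi * 224²
Area = pi * 50176
Area = 157632.55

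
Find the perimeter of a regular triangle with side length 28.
Perimeter = number of sides * side length
Perimeter = 3 * 28
Perimeter = 84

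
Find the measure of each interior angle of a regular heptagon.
Interior angle of a regular n-gon = (n-2)*180/n
Interior angle = (7-2)*180/7
Interior angle = 5*180/7
Interior angle = 900/7
Interior angle = 128.57 degrees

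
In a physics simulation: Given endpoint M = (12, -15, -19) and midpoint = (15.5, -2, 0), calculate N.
N = (2×15.5 - 12, 2×(-2) - (-15), 2×0 - (-19)) = (19, 11, 19)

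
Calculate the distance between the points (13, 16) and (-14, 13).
Using the distance formula: d = sqrt((x₂-x₁)² + (y₂-y₁)²)
dx = (-14) - 13 = -27
dy = 13 - 16 = -3
d = sqrt((-27)² + (-3)²) = sqrt(729 + 9) = sqrt(738) = 27.17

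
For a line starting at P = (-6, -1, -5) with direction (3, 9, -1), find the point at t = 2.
P(2) = (-6 + 3(2), -1 + 9(2), -5 + (-1)(2)) = (0, 17, -7)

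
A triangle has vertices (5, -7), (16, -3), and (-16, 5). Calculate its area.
Using the coordinate formula: Area = (1/2)|x₁(y₂-y₃) + x₂(y₃-y₁) + x₃(y₁-y₂)|
Area = (1/2)|5((-3)-5) + 16(5-(-7)) + (-16)((-7)-(-3))|
Area = (1/2)|5*(-8) + 16*12 + (-16)*(-4)|
Area = (1/2)|(-40) + 192 + 64|
Area = (1/2)*216 = 108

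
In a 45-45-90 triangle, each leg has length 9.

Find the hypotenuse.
Hypotenuse = 9√2 = 12.73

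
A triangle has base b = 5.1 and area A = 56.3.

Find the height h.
A = ½bh  →  h = 2A/b
h = 2·56.3/5.1 = 22.08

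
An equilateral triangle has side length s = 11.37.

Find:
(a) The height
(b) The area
(a) Height h = s·√3/2 = 11.37·√3/2 = 9.847
(b) Area = (√3/4)·s² = (√3/4)·11.37² = (√3/4)·129.277 = 55.98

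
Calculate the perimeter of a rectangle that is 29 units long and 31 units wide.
Perimeter = 2 * (length + width)
Perimeter = 2 * (29 + 31)
Perimeter = 2 * 60
Perimeter = 120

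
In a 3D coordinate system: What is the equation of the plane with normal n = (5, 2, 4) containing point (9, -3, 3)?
d = n·P = (5)(9) + (2)(-3) + (4)(3) = 51
Plane: 5x + 2y + 4z = 51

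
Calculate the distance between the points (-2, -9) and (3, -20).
Using the distance formula: d = sqrt((x₂-x₁)² + (y₂-y₁)²)
dx = 3 - (-2) = 5
dy = (-20) - (-9) = -11
d = sqrt(5² + (-11)²) = sqrt(25 + 121) = sqrt(146) = 12.08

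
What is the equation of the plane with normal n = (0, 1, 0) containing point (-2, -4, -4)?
d = n·P = (0)(-2) + (1)(-4) + (0)(-4) = -4
Plane: y = -4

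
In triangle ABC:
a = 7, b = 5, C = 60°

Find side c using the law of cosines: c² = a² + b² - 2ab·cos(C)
c² = 7² + 5² - 2·7·5·cos(60°)
c² = 49 + 25 - 70·0.5000 = 39
c = √39 = 6.245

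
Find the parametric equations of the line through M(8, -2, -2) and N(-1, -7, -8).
Direction vector d = N - M = (-9, -5, -6)
x = 8 - 9t, y = -2 - 5t, z = -2 - 6t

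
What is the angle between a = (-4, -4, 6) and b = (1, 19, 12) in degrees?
a·b = -8, |a|² = 68, |b|² = 506
cos θ = -8/√34408 ≈ -0.04313
θ ≈ 92.47°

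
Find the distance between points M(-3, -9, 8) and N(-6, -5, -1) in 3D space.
d = √[(-3)² + (4)² + (-9)²] = √106 = 10.3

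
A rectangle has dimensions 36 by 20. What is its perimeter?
Perimeter = 2 * (length + width)
Perimeter = 2 * (36 + 20)
Perimeter = 2 * 56
Perimeter = 112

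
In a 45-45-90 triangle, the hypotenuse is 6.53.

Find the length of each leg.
In a 45-45-90 triangle, hypotenuse = leg·√2  →  leg = hypotenuse/√2
leg = 6.53/√2 = 4.617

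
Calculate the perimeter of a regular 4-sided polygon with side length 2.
Perimeter = number of sides * side length
Perimeter = 4 * 2
Perimeter = 8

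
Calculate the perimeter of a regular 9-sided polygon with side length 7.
Perimeter = number of sides * side length
Perimeter = 9 * 7
Perimeter = 63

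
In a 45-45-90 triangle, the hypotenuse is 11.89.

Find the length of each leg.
In a 45-45-90 triangle, hypotenuse = leg·√2  →  leg = hypotenuse/√2
leg = 11.89/√2 = 8.407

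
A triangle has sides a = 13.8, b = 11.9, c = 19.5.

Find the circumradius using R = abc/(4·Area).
s = (a+b+c)/2 = 22.6
Area = √(s(s-a)(s-b)(s-c)) = √(22.6·8.8·10.7·3.1) = 81.221
R = abc/(4·Area) = (13.8·11.9·19.5)/(4·81.221) = 3202.29/324.884 = 9.857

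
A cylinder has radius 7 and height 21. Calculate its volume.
Volume = pi * r² * h
Volume = pi * 7² * 21
Volume = pi * 49 * 21
Volume = pi * 1029
Volume = 3232.70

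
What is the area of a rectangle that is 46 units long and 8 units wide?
Area = length * width
Area = 46 * 8
Area = 368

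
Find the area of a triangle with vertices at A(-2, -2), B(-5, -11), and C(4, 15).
Using the coordinate formula: Area = (1/2)|x₁(y₂-y₃) + x₂(y₃-y₁) + x₃(y₁-y₂)|
Area = (1/2)|(-2)((-11)-15) + (-5)(15-(-2)) + 4((-2)-(-11))|
Area = (1/2)|(-2)*(-26) + (-5)*17 + 4*9|
Area = (1/2)|52 + (-85) + 36|
Area = (1/2)*3 = 1.50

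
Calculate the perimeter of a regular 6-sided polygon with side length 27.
Perimeter = number of sides * side length
Perimeter = 6 * 27
Perimeter = 162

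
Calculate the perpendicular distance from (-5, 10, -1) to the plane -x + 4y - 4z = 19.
d = |(-1)(-5) + 4(10) + (-4)(-1) - (19)| / √((-1)² + 4² + (-4)²) = 30/√33 = 5.222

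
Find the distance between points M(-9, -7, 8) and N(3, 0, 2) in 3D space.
d = √[(12)² + (7)² + (-6)²] = √229 = 15.13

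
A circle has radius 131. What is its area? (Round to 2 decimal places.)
Area = pi * r²
Area = pi * 131²
Area = pi * 17161
Area = 53912.87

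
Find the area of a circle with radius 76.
Area = pi * r²
Area = pi * 76²
Area = pi * 5776
Area = 18145.84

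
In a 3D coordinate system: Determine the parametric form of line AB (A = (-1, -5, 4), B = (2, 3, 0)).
Direction vector d = B - A = (3, 8, -4)
x = -1 + 3t, y = -5 + 8t, z = 4 - 4t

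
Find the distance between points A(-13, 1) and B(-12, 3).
Using the distance formula: d = sqrt((x₂-x₁)² + (y₂-y₁)²)
dx = (-12) - (-13) = 1
dy = 3 - 1 = 2
d = sqrt(1² + 2²) = sqrt(1 + 4) = sqrt(5) = 2.24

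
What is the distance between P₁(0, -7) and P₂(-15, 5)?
Using the distance formula: d = sqrt((x₂-x₁)² + (y₂-y₁)²)
dx = (-15) - 0 = -15
dy = 5 - (-7) = 12
d = sqrt((-15)² + 12²) = sqrt(225 + 144) = sqrt(369) = 19.21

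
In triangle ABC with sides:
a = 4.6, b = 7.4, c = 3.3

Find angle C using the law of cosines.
cos(C) = (a² + b² - c²)/(2ab)
cos(C) = (4.6² + 7.4² - 3.3²)/(2·4.6·7.4) = 65.03/68.08 = 0.955200
C = arccos(0.955200) = 17.22°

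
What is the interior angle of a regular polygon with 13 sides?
Interior angle of a regular n-gon = (n-2)*180/n
Interior angle = (13-2)*180/13
Interior angle = 11*180/13
Interior angle = 1980/13
Interior angle = 152.31 degrees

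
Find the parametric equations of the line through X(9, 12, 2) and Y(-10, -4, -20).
Direction vector d = Y - X = (-19, -16, -22)
x = 9 - 19t, y = 12 - 16t, z = 2 - 22t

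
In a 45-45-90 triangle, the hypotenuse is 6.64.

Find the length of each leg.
In a 45-45-90 triangle, hypotenuse = leg·√2  →  leg = hypotenuse/√2
leg = 6.64/√2 = 4.695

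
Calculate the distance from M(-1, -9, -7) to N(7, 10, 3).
d = √[(8)² + (19)² + (10)²] = √525 = 22.91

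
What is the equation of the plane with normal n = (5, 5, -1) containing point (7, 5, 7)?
d = n·P = (5)(7) + (5)(5) + (-1)(7) = 53
Plane: 5x + 5y - z = 53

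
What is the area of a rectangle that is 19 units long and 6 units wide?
Area = length * width
Area = 19 * 6
Area = 114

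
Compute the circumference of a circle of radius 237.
Circumference = 2 * pi * r
Circumference = 2 * pi * 237
Circumference = 1489.11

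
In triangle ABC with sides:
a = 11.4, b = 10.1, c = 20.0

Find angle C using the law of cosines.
cos(C) = (a² + b² - c²)/(2ab)
cos(C) = (11.4² + 10.1² - 20.0²)/(2·11.4·10.1) = -168.03/230.28 = -0.729677
C = arccos(-0.729677) = 136.9°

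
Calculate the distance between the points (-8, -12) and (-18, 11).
Using the distance formula: d = sqrt((x₂-x₁)² + (y₂-y₁)²)
dx = (-18) - (-8) = -10
dy = 11 - (-12) = 23
d = sqrt((-10)² + 23²) = sqrt(100 + 529) = sqrt(629) = 25.08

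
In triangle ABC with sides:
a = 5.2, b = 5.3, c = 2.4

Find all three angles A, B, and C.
By the law of cosines:
cos(A) = (b² + c² - a²)/(2bc) = 0.267689  →  A = 74.47°
cos(B) = (a² + c² - b²)/(2ac) = 0.188702  →  B = 79.12°
cos(C) = (a² + b² - c²)/(2ab) = 0.895682  →  C = 26.4°
Check: A + B + C = 180.0° ✓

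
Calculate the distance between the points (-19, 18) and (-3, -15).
Using the distance formula: d = sqrt((x₂-x₁)² + (y₂-y₁)²)
dx = (-3) - (-19) = 16
dy = (-15) - 18 = -33
d = sqrt(16² + (-33)²) = sqrt(256 + 1089) = sqrt(1345) = 36.67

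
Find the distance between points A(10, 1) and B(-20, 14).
Using the distance formula: d = sqrt((x₂-x₁)² + (y₂-y₁)²)
dx = (-20) - 10 = -30
dy = 14 - 1 = 13
d = sqrt((-30)² + 13²) = sqrt(900 + 169) = sqrt(1069) = 32.70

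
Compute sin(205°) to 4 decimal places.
sin(205 degrees) = -0.4226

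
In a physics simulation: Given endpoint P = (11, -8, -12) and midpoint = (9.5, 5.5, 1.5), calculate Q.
Q = (2×9.5 - 11, 2×5.5 - (-8), 2×1.5 - (-12)) = (8, 19, 15)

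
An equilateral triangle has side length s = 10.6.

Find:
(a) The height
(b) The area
(a) Height h = s·√3/2 = 10.6·√3/2 = 9.18
(b) Area = (√3/4)·s² = (√3/4)·10.6² = (√3/4)·112.36 = 48.65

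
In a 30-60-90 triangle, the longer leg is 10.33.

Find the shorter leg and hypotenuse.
In a 30-60-90 triangle, sides are in ratio 1 : √3 : 2.
Long leg = short leg·√3  →  short leg = 10.33/√3 = 5.964
Hypotenuse = 2·(short leg) = 2·10.33/√3 = 11.93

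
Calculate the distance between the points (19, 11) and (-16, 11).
Using the distance formula: d = sqrt((x₂-x₁)² + (y₂-y₁)²)
dx = (-16) - 19 = -35
dy = 11 - 11 = 0
d = sqrt((-35)² + 0²) = sqrt(1225 + 0) = sqrt(1225) = 35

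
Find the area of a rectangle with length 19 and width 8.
Area = length * width
Area = 19 * 8
Area = 152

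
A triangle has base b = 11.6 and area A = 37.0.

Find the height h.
A = ½bh  →  h = 2A/b
h = 2·37.0/11.6 = 6.379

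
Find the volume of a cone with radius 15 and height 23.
Volume = (1/3) * pi * r² * h
Volume = (1/3) * pi * 15² * 23
Volume = (1/3) * pi * 225 * 23
Volume = (1/3) * pi * 5175
Volume = 5419.25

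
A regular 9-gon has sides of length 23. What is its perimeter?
Perimeter = number of sides * side length
Perimeter = 9 * 23
Perimeter = 207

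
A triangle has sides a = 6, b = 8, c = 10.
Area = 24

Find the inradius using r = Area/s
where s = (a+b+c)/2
s = (6+8+10)/2 = 12
r = Area/s = 24/12 = 2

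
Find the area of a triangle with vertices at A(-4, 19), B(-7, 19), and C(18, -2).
Using the coordinate formula: Area = (1/2)|x₁(y₂-y₃) + x₂(y₃-y₁) + x₃(y₁-y₂)|
Area = (1/2)|(-4)(19-(-2)) + (-7)((-2)-19) + 18(19-19)|
Area = (1/2)|(-4)*21 + (-7)*(-21) + 18*0|
Area = (1/2)|(-84) + 147 + 0|
Area = (1/2)*63 = 31.50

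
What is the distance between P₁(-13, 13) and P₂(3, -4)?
Using the distance formula: d = sqrt((x₂-x₁)² + (y₂-y₁)²)
dx = 3 - (-13) = 16
dy = (-4) - 13 = -17
d = sqrt(16² + (-17)²) = sqrt(256 + 289) = sqrt(545) = 23.35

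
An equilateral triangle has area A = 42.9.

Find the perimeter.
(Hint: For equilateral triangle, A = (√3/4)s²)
A = (√3/4)s²  →  s² = 4A/√3 = 4·42.9/√3 = 99.0733
s = 9.95356
Perimeter = 3s = 29.86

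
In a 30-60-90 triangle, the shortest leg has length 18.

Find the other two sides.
Long leg = 18√3 = 31.18, Hypotenuse = 36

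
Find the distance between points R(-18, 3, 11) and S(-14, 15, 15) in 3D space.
d = √[(4)² + (12)² + (4)²] = √176 = 13.27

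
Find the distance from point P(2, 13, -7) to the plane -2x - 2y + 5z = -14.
d = |(-2)(2) + (-2)(13) + 5(-7) - (-14)| / √((-2)² + (-2)² + 5²) = 51/√33 = 8.878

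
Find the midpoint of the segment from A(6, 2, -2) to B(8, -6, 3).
Midpoint = ((6+8)/2, (2-6)/2, (-2+3)/2) = (7, -2, 0.5)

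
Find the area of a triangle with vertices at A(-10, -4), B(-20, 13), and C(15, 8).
Using the coordinate formula: Area = (1/2)|x₁(y₂-y₃) + x₂(y₃-y₁) + x₃(y₁-y₂)|
Area = (1/2)|(-10)(13-8) + (-20)(8-(-4)) + 15((-4)-13)|
Area = (1/2)|(-10)*5 + (-20)*12 + 15*(-17)|
Area = (1/2)|(-50) + (-240) + (-255)|
Area = (1/2)*545 = 272.50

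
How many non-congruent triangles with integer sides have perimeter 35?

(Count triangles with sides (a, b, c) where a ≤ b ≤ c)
With a ≤ b ≤ c and a + b + c = 35, the triangle inequality a + b > c gives c < 35/2, so c ≤ 17.
Iterate a from 1 to ⌊p/3⌋ = 11; for each a, b ranges from a to ⌊(p−a)/2⌋ with c = p − a − b, keeping only c ≥ b.
Triples: (1, 17, 17), (2, 16, 17), (3, 15, 17), …
Count = 30 triangles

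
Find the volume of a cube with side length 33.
Volume = s³
Volume = 33³
Volume = 35937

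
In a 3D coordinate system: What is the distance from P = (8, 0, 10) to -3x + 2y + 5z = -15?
d = |(-3)(8) + 2(0) + 5(10) - (-15)| / √((-3)² + 2² + 5²) = 41/√38 = 6.651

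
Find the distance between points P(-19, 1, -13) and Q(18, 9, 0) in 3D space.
d = √[(37)² + (8)² + (13)²] = √1602 = 40.02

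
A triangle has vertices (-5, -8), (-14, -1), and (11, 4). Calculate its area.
Using the coordinate formula: Area = (1/2)|x₁(y₂-y₃) + x₂(y₃-y₁) + x₃(y₁-y₂)|
Area = (1/2)|(-5)((-1)-4) + (-14)(4-(-8)) + 11((-8)-(-1))|
Area = (1/2)|(-5)*(-5) + (-14)*12 + 11*(-7)|
Area = (1/2)|25 + (-168) + (-77)|
Area = (1/2)*220 = 110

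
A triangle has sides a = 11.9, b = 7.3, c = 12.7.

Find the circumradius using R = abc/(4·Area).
s = (a+b+c)/2 = 15.95
Area = √(s(s-a)(s-b)(s-c)) = √(15.95·4.05·8.65·3.25) = 42.6145
R = abc/(4·Area) = (11.9·7.3·12.7)/(4·42.6145) = 1103.249/170.458 = 6.472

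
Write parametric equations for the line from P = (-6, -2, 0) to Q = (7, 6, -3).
Direction vector d = Q - P = (13, 8, -3)
x = -6 + 13t, y = -2 + 8t, z = 0 - 3t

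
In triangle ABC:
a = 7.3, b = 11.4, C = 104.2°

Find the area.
Using A = ½ab·sin(C):
A = ½·7.3·11.4·sin(104.2°) = ½·83.22·0.969445 = 40.34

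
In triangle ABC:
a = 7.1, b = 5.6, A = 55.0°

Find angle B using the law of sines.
sin(B)/b = sin(A)/a
sin(B) = b·sin(A)/a = 5.6·sin(55.0°)/7.1 = 0.646092
B = arcsin(0.646092) = 40.25°  (b ≤ a, so B ≤ A and the acute solution is unique)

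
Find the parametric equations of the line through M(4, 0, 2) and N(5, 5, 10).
Direction vector d = N - M = (1, 5, 8)
x = 4 + t, y = 0 + 5t, z = 2 + 8t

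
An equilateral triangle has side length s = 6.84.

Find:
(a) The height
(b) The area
(a) Height h = s·√3/2 = 6.84·√3/2 = 5.924
(b) Area = (√3/4)·s² = (√3/4)·6.84² = (√3/4)·46.7856 = 20.26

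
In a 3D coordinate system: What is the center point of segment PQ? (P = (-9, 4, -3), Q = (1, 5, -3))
Midpoint = ((-9+1)/2, (4+5)/2, (-3-3)/2) = (-4, 4.5, -3)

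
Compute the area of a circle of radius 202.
Area = pi * r²
Area = pi * 202²
Area = pi * 40804
Area = 128189.55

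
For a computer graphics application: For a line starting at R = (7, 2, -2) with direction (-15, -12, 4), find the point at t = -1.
P(-1) = (7 + (-15)(-1), 2 + (-12)(-1), -2 + 4(-1)) = (22, 14, -6)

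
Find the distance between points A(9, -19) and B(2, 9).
Using the distance formula: d = sqrt((x₂-x₁)² + (y₂-y₁)²)
dx = 2 - 9 = -7
dy = 9 - (-19) = 28
d = sqrt((-7)² + 28²) = sqrt(49 + 784) = sqrt(833) = 28.86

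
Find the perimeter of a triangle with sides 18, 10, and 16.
Perimeter = sum of all sides
Perimeter = 18 + 10 + 16
Perimeter = 44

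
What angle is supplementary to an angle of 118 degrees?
Supplementary angles sum to 180 degrees.
Other angle = 180 - 118
Other angle = 62 degrees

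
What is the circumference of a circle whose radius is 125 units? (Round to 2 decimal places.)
Circumference = 2 * pi * r
Circumference = 2 * pi * 125
Circumference = 785.40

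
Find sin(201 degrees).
sin(201 degrees) = -0.3584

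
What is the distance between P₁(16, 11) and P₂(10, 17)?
Using the distance formula: d = sqrt((x₂-x₁)² + (y₂-y₁)²)
dx = 10 - 16 = -6
dy = 17 - 11 = 6
d = sqrt((-6)² + 6²) = sqrt(36 + 36) = sqrt(72) = 8.49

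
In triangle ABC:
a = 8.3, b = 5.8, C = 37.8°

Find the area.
Using A = ½ab·sin(C):
A = ½·8.3·5.8·sin(37.8°) = ½·48.14·0.612907 = 14.75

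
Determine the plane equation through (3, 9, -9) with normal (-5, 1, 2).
d = n·P = (-5)(3) + (1)(9) + (2)(-9) = -24
Plane: -5x + y + 2z = -24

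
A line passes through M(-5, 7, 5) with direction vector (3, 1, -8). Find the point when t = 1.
P(1) = (-5 + 3(1), 7 + 1(1), 5 + (-8)(1)) = (-2, 8, -3)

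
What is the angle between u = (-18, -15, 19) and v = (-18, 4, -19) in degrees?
u·v = -97, |u|² = 910, |v|² = 701
cos θ = -97/√637910 ≈ -0.1214
θ ≈ 96.98°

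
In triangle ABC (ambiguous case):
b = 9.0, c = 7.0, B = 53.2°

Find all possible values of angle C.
sin(C)/c = sin(B)/b  →  sin(C) = c·sin(B)/b = 7.0·sin(53.2°)/9.0 = 0.622791
C₁ = arcsin(0.622791) = 38.52°,  C₂ = 180° - C₁ = 141.48°
Check C₂: A = 180° - 53.2° - 141.48° = -14.68° ≤ 0, rejected
C = 38.52° (one solution)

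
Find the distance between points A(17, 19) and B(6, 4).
Using the distance formula: d = sqrt((x₂-x₁)² + (y₂-y₁)²)
dx = 6 - 17 = -11
dy = 4 - 19 = -15
d = sqrt((-11)² + (-15)²) = sqrt(121 + 225) = sqrt(346) = 18.60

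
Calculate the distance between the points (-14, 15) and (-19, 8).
Using the distance formula: d = sqrt((x₂-x₁)² + (y₂-y₁)²)
dx = (-19) - (-14) = -5
dy = 8 - 15 = -7
d = sqrt((-5)² + (-7)²) = sqrt(25 + 49) = sqrt(74) = 8.60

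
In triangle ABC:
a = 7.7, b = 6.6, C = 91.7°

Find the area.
Using A = ½ab·sin(C):
A = ½·7.7·6.6·sin(91.7°) = ½·50.82·0.999560 = 25.4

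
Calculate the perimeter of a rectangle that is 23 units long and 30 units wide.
Perimeter = 2 * (length + width)
Perimeter = 2 * (23 + 30)
Perimeter = 2 * 53
Perimeter = 106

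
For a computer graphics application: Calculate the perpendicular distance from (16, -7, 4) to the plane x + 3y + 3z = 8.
d = |1(16) + 3(-7) + 3(4) - (8)| / √(1² + 3² + 3²) = 1/√19 = 0.2294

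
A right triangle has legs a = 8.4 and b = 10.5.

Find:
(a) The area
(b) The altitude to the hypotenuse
(a) Area = ½ab = ½·8.4·10.5 = 44.1
(b) Hypotenuse c = √(8.4² + 10.5²) = √180.81 = 13.4466
    Area = ½·c·h_c  →  h_c = 2·Area/c = 2·44.1/13.4466 = 6.559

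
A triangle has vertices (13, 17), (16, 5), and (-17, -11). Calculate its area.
Using the coordinate formula: Area = (1/2)|x₁(y₂-y₃) + x₂(y₃-y₁) + x₃(y₁-y₂)|
Area = (1/2)|13(5-(-11)) + 16((-11)-17) + (-17)(17-5)|
Area = (1/2)|13*16 + 16*(-28) + (-17)*12|
Area = (1/2)|208 + (-448) + (-204)|
Area = (1/2)*444 = 222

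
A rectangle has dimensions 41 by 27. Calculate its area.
Area = length * width
Area = 41 * 27
Area = 1107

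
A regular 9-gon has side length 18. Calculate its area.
For a regular 9-gon with side length s = 18:
Apothem a = s / (2*tan(pi/9)) = 18 / (2*tan(pi/9)) ≈ 24.7273
Perimeter P = 9 * 18 = 162
Area = (1/2) * P * a = (1/2) * 162 * 24.7273 = 2002.91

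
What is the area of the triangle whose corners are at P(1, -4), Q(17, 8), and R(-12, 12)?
Using the coordinate formula: Area = (1/2)|x₁(y₂-y₃) + x₂(y₃-y₁) + x₃(y₁-y₂)|
Area = (1/2)|1(8-12) + 17(12-(-4)) + (-12)((-4)-8)|
Area = (1/2)|1*(-4) + 17*16 + (-12)*(-12)|
Area = (1/2)|(-4) + 272 + 144|
Area = (1/2)*412 = 206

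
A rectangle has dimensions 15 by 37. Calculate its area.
Area = length * width
Area = 15 * 37
Area = 555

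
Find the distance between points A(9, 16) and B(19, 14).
Using the distance formula: d = sqrt((x₂-x₁)² + (y₂-y₁)²)
dx = 19 - 9 = 10
dy = 14 - 16 = -2
d = sqrt(10² + (-2)²) = sqrt(100 + 4) = sqrt(104) = 10.20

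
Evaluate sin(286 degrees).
sin(286 degrees) = -0.9613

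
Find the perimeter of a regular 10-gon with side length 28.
Perimeter = number of sides * side length
Perimeter = 10 * 28
Perimeter = 280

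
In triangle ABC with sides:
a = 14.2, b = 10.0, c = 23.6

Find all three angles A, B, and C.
By the law of cosines:
cos(A) = (b² + c² - a²)/(2bc) = 0.964661  →  A = 15.28°
cos(B) = (a² + c² - b²)/(2ac) = 0.982633  →  B = 10.69°
cos(C) = (a² + b² - c²)/(2ab) = -0.899014  →  C = 154°
Check: A + B + C = 180.0° ✓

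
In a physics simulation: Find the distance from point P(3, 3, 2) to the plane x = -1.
d = |1(3) + 0(3) + 0(2) - (-1)| / √(1² + 0² + 0²) = 4/√1 = 4.0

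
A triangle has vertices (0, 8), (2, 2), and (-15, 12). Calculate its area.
Using the coordinate formula: Area = (1/2)|x₁(y₂-y₃) + x₂(y₃-y₁) + x₃(y₁-y₂)|
Area = (1/2)|0(2-12) + 2(12-8) + (-15)(8-2)|
Area = (1/2)|0*(-10) + 2*4 + (-15)*6|
Area = (1/2)|0 + 8 + (-90)|
Area = (1/2)*82 = 41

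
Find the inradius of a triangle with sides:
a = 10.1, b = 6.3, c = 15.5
s = (a+b+c)/2 = (10.1+6.3+15.5)/2 = 15.95
Area = √(s(s-a)(s-b)(s-c)) = √(15.95·5.85·9.65·0.45) = 20.1293
r = Area/s = 20.1293/15.95 = 1.262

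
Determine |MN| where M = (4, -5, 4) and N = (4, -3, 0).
d = √[(0)² + (2)² + (-4)²] = √20 = 4.472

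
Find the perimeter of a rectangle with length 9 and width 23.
Perimeter = 2 * (length + width)
Perimeter = 2 * (9 + 23)
Perimeter = 2 * 32
Perimeter = 64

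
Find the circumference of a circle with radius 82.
Circumference = 2 * pi * r
Circumference = 2 * pi * 82
Circumference = 515.22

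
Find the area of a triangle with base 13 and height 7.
Area = (1/2) * base * height
Area = (1/2) * 13 * 7
Area = 45.50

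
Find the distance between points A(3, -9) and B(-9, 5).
Using the distance formula: d = sqrt((x₂-x₁)² + (y₂-y₁)²)
dx = (-9) - 3 = -12
dy = 5 - (-9) = 14
d = sqrt((-12)² + 14²) = sqrt(144 + 196) = sqrt(340) = 18.44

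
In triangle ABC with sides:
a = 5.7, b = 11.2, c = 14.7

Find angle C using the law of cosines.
cos(C) = (a² + b² - c²)/(2ab)
cos(C) = (5.7² + 11.2² - 14.7²)/(2·5.7·11.2) = -58.16/127.68 = -0.455514
C = arccos(-0.455514) = 117.1°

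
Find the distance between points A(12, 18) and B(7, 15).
Using the distance formula: d = sqrt((x₂-x₁)² + (y₂-y₁)²)
dx = 7 - 12 = -5
dy = 15 - 18 = -3
d = sqrt((-5)² + (-3)²) = sqrt(25 + 9) = sqrt(34) = 5.83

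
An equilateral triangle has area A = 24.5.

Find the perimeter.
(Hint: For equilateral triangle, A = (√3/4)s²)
A = (√3/4)s²  →  s² = 4A/√3 = 4·24.5/√3 = 56.5803
s = 7.52199
Perimeter = 3s = 22.57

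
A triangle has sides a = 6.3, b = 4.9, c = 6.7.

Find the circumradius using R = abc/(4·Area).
s = (a+b+c)/2 = 8.95
Area = √(s(s-a)(s-b)(s-c)) = √(8.95·2.65·4.05·2.25) = 14.7012
R = abc/(4·Area) = (6.3·4.9·6.7)/(4·14.7012) = 206.829/58.8048 = 3.517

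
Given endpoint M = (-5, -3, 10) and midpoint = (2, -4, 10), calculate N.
N = (2×2 - (-5), 2×(-4) - (-3), 2×10 - 10) = (9, -5, 10)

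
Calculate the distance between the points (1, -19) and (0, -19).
Using the distance formula: d = sqrt((x₂-x₁)² + (y₂-y₁)²)
dx = 0 - 1 = -1
dy = (-19) - (-19) = 0
d = sqrt((-1)² + 0²) = sqrt(1 + 0) = sqrt(1) = 1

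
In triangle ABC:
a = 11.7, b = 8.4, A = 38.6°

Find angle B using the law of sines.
sin(B)/b = sin(A)/a
sin(B) = b·sin(A)/a = 8.4·sin(38.6°)/11.7 = 0.447914
B = arcsin(0.447914) = 26.61°  (b ≤ a, so B ≤ A and the acute solution is unique)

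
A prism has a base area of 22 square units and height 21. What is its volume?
Volume = base area * height
Volume = 22 * 21
Volume = 462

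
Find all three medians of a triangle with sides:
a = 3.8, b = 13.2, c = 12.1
Using m_x = ½√(2y² + 2z² - x²):
m_a = ½√(2·13.2² + 2·12.1² - 3.8²) = ½√626.86 = 12.52
m_b = ½√(2·3.8² + 2·12.1² - 13.2²) = ½√147.46 = 6.072
m_c = ½√(2·3.8² + 2·13.2² - 12.1²) = ½√230.95 = 7.599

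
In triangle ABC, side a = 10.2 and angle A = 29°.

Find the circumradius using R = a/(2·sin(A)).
R = a/(2·sin(A)) = 10.2/(2·sin(29°))
R = 10.2/(2·0.484810) = 10.2/0.969619 = 10.52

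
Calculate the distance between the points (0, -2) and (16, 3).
Using the distance formula: d = sqrt((x₂-x₁)² + (y₂-y₁)²)
dx = 16 - 0 = 16
dy = 3 - (-2) = 5
d = sqrt(16² + 5²) = sqrt(256 + 25) = sqrt(281) = 16.76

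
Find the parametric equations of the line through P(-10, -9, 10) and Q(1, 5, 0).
Direction vector d = Q - P = (11, 14, -10)
x = -10 + 11t, y = -9 + 14t, z = 10 - 10t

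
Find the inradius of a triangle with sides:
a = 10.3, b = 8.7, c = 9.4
s = (a+b+c)/2 = (10.3+8.7+9.4)/2 = 14.2
Area = √(s(s-a)(s-b)(s-c)) = √(14.2·3.9·5.5·4.8) = 38.2365
r = Area/s = 38.2365/14.2 = 2.693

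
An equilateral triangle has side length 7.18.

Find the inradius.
For an equilateral triangle, r = s/(2√3) where s is the side.
r = 7.18/(2√3) = 7.18/3.464102 = 2.073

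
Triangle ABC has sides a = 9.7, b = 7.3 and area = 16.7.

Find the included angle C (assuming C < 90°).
Area = ½ab·sin(C)  →  sin(C) = 2·Area/(ab)
sin(C) = 2·16.7/(9.7·7.3) = 0.471685
C = arcsin(0.471685) = 28.14°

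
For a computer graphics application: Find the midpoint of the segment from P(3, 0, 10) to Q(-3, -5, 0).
Midpoint = ((3-3)/2, (0-5)/2, (10+0)/2) = (0, -2.5, 5)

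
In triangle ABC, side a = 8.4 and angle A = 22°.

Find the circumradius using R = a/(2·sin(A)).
R = a/(2·sin(A)) = 8.4/(2·sin(22°))
R = 8.4/(2·0.374607) = 8.4/0.749213 = 11.21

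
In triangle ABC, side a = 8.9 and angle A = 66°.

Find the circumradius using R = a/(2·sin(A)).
R = a/(2·sin(A)) = 8.9/(2·sin(66°))
R = 8.9/(2·0.913545) = 8.9/1.827091 = 4.871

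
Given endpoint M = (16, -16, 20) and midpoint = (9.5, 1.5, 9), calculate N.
N = (2×9.5 - 16, 2×1.5 - (-16), 2×9 - 20) = (3, 19, -2)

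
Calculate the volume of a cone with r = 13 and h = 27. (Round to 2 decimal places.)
Volume = (1/3) * pi * r² * h
Volume = (1/3) * pi * 13² * 27
Volume = (1/3) * pi * 169 * 27
Volume = (1/3) * pi * 4563
Volume = 4778.36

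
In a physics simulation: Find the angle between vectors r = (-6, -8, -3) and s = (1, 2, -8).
r·s = 2, |r|² = 109, |s|² = 69
cos θ = 2/√7521 ≈ 0.02306
θ ≈ 88.68°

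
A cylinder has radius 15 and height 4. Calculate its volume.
Volume = pi * r² * h
Volume = pi * 15² * 4
Volume = pi * 225 * 4
Volume = pi * 900
Volume = 2827.43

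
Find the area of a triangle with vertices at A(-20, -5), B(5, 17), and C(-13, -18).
Using the coordinate formula: Area = (1/2)|x₁(y₂-y₃) + x₂(y₃-y₁) + x₃(y₁-y₂)|
Area = (1/2)|(-20)(17-(-18)) + 5((-18)-(-5)) + (-13)((-5)-17)|
Area = (1/2)|(-20)*35 + 5*(-13) + (-13)*(-22)|
Area = (1/2)|(-700) + (-65) + 286|
Area = (1/2)*479 = 239.50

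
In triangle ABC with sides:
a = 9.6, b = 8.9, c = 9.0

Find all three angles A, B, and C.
By the law of cosines:
cos(A) = (b² + c² - a²)/(2bc) = 0.424782  →  A = 64.86°
cos(B) = (a² + c² - b²)/(2ac) = 0.543692  →  B = 57.06°
cos(C) = (a² + b² - c²)/(2ab) = 0.528851  →  C = 58.07°
Check: A + B + C = 180.0° ✓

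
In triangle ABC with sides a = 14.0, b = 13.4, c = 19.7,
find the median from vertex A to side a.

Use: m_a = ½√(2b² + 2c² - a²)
m_a = ½√(2·13.4² + 2·19.7² - 14.0²)
m_a = ½√(359.12 + 776.18 - 196) = ½√939.3 = 15.32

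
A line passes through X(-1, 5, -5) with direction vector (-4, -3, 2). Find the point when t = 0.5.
P(0.5) = (-1 + (-4)(0.5), 5 + (-3)(0.5), -5 + 2(0.5)) = (-3, 3.5, -4)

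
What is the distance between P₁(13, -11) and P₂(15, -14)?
Using the distance formula: d = sqrt((x₂-x₁)² + (y₂-y₁)²)
dx = 15 - 13 = 2
dy = (-14) - (-11) = -3
d = sqrt(2² + (-3)²) = sqrt(4 + 9) = sqrt(13) = 3.61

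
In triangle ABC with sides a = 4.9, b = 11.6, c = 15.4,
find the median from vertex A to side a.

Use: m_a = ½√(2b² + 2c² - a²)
m_a = ½√(2·11.6² + 2·15.4² - 4.9²)
m_a = ½√(269.12 + 474.32 - 24.01) = ½√719.43 = 13.41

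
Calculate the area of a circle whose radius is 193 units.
Area = pi * r²
Area = pi * 193²
Area = pi * 37249
Area = 117021.18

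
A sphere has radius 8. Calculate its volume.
Volume = (4/3) * pi * r³
Volume = (4/3) * pi * 8³
Volume = (4/3) * pi * 512
Volume = 2144.66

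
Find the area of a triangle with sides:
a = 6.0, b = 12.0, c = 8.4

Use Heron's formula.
s = (a+b+c)/2 = (6.0+12.0+8.4)/2 = 13.2
A = √(s(s-a)(s-b)(s-c)) = √(13.2·7.2·1.2·4.8)
A = √547.43 = 23.4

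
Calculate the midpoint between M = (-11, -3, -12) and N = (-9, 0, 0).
Midpoint = ((-11-9)/2, (-3+0)/2, (-12+0)/2) = (-10, -1.5, -6)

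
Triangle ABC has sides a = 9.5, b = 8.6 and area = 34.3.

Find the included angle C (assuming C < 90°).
Area = ½ab·sin(C)  →  sin(C) = 2·Area/(ab)
sin(C) = 2·34.3/(9.5·8.6) = 0.839657
C = arcsin(0.839657) = 57.1°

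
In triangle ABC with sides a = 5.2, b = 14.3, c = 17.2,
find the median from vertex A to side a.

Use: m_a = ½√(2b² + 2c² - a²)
m_a = ½√(2·14.3² + 2·17.2² - 5.2²)
m_a = ½√(408.98 + 591.68 - 27.04) = ½√973.62 = 15.6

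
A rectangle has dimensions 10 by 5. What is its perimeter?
Perimeter = 2 * (length + width)
Perimeter = 2 * (10 + 5)
Perimeter = 2 * 15
Perimeter = 30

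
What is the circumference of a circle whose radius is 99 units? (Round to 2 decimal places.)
Circumference = 2 * pi * r
Circumference = 2 * pi * 99
Circumference = 622.04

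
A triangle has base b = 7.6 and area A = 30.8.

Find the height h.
A = ½bh  →  h = 2A/b
h = 2·30.8/7.6 = 8.105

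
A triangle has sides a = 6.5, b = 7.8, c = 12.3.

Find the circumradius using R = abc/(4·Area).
s = (a+b+c)/2 = 13.3
Area = √(s(s-a)(s-b)(s-c)) = √(13.3·6.8·5.5·1) = 22.3029
R = abc/(4·Area) = (6.5·7.8·12.3)/(4·22.3029) = 623.61/89.2116 = 6.99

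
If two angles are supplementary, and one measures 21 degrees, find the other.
Supplementary angles sum to 180 degrees.
Other angle = 180 - 21
Other angle = 159 degrees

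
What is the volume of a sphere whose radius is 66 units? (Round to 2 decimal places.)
Volume = (4/3) * pi * r³
Volume = (4/3) * pi * 66³
Volume = (4/3) * pi * 287496
Volume = 1204260.43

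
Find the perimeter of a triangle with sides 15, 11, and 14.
Perimeter = sum of all sides
Perimeter = 15 + 11 + 14
Perimeter = 40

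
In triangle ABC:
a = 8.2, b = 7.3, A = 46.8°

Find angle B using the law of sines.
sin(B)/b = sin(A)/a
sin(B) = b·sin(A)/a = 7.3·sin(46.8°)/8.2 = 0.648960
B = arcsin(0.648960) = 40.46°  (b ≤ a, so B ≤ A and the acute solution is unique)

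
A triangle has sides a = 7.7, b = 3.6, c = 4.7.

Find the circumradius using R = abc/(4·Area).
s = (a+b+c)/2 = 8
Area = √(s(s-a)(s-b)(s-c)) = √(8·0.3·4.4·3.3) = 5.90322
R = abc/(4·Area) = (7.7·3.6·4.7)/(4·5.90322) = 130.284/23.61288 = 5.517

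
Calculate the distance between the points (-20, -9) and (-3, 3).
Using the distance formula: d = sqrt((x₂-x₁)² + (y₂-y₁)²)
dx = (-3) - (-20) = 17
dy = 3 - (-9) = 12
d = sqrt(17² + 12²) = sqrt(289 + 144) = sqrt(433) = 20.81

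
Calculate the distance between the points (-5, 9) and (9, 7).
Using the distance formula: d = sqrt((x₂-x₁)² + (y₂-y₁)²)
dx = 9 - (-5) = 14
dy = 7 - 9 = -2
d = sqrt(14² + (-2)²) = sqrt(196 + 4) = sqrt(200) = 14.14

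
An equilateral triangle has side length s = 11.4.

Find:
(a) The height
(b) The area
(a) Height h = s·√3/2 = 11.4·√3/2 = 9.873
(b) Area = (√3/4)·s² = (√3/4)·11.4² = (√3/4)·129.96 = 56.27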